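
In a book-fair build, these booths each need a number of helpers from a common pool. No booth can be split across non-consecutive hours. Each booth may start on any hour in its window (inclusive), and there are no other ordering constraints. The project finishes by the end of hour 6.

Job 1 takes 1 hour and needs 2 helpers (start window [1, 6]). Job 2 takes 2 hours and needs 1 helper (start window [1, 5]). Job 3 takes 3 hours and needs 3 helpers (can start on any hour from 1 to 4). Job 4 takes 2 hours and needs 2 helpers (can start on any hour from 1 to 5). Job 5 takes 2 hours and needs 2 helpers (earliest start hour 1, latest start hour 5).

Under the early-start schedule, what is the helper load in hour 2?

At early start, hour 2 has: Job 2, Job 3, Job 4, Job 5.
Demand: 1 + 3 + 2 + 2 = 8.

8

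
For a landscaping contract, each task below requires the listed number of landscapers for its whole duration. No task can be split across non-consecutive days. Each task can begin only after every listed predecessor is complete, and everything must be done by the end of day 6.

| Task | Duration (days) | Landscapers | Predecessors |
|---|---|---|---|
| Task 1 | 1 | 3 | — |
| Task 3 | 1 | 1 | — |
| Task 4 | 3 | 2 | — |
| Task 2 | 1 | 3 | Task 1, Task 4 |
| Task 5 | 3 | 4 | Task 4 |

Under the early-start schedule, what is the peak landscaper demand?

Early-start schedule: Task 1@1, Task 3@1, Task 4@1, Task 2@4, Task 5@4.
Load per day: day 1: 6, day 2: 2, day 3: 2, day 4: 7, day 5: 4, day 6: 4.
Peak is 7.

7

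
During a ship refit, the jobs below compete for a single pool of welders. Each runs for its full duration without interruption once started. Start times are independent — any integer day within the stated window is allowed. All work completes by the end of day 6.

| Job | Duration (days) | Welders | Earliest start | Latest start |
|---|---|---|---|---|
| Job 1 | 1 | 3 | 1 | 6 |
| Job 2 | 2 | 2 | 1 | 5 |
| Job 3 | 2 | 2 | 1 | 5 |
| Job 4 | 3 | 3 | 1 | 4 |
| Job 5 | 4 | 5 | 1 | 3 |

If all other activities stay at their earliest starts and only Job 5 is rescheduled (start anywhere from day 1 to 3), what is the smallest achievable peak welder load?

10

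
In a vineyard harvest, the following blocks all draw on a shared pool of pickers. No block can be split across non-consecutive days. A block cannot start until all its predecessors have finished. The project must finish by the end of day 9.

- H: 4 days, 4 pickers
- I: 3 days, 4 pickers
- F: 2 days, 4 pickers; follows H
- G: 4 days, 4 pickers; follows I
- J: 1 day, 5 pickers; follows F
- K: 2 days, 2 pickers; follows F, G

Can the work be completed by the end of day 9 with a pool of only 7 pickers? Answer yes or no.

no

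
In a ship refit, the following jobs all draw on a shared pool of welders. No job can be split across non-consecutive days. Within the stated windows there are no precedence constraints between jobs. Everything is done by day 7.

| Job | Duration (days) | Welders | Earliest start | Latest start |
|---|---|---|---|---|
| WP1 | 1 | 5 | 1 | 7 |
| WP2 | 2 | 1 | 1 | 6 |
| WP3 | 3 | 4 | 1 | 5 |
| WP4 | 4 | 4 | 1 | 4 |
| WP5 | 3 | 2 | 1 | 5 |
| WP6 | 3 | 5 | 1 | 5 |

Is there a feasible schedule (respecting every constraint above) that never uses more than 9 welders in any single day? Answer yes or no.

Schedule WP1@1, WP2@1, WP3@2, WP4@4, WP5@1, WP6@5: d1:8  d2:7  d3:6  d4:8  d5:9  d6:9  d7:9 — peak 9 ≤ 9.

yes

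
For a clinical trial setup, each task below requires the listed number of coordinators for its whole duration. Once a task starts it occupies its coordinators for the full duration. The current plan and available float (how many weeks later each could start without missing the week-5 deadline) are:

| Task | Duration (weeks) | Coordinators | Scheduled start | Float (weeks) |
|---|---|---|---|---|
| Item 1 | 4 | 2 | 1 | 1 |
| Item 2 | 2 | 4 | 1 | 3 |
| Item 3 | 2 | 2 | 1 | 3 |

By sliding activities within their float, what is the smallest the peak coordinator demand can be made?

6

Early-start (Item 1@1, Item 2@1, Item 3@1) gives peak 8: w1:8  w2:8  w3:2  w4:2  w5:0.
Shift Item 3→3.
Schedule Item 1@1, Item 2@1, Item 3@3: w1:6  w2:6  w3:4  w4:4  w5:0 — peak 6.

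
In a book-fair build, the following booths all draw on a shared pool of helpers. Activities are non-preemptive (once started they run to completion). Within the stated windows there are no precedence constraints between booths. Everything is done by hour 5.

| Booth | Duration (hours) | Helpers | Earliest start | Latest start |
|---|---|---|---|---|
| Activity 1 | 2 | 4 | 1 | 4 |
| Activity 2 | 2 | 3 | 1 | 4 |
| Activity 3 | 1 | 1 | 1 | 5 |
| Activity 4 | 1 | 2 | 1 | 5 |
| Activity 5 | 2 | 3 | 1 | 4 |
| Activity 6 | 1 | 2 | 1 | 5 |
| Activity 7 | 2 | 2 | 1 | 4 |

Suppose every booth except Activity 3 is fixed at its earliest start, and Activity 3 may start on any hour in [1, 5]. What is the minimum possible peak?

Activity 3@1: h1:17  h2:12  h3:0  h4:0  h5:0 → peak 17
Activity 3@2: h1:16  h2:13  h3:0  h4:0  h5:0 → peak 16
Activity 3@3: h1:16  h2:12  h3:1  h4:0  h5:0 → peak 16
Activity 3@4: h1:16  h2:12  h3:0  h4:1  h5:0 → peak 16
Activity 3@5: h1:16  h2:12  h3:0  h4:0  h5:1 → peak 16
Best is Activity 3@2, peak 16.

16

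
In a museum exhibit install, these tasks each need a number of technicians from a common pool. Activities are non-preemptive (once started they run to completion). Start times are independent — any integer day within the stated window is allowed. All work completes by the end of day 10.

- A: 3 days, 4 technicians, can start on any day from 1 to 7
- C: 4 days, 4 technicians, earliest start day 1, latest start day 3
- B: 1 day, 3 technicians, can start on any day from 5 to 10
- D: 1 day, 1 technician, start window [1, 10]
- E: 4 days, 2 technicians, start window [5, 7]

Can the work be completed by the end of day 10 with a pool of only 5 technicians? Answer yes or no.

no

The minimum achievable peak is 6; 5 < 6, so no feasible schedule stays within the cap.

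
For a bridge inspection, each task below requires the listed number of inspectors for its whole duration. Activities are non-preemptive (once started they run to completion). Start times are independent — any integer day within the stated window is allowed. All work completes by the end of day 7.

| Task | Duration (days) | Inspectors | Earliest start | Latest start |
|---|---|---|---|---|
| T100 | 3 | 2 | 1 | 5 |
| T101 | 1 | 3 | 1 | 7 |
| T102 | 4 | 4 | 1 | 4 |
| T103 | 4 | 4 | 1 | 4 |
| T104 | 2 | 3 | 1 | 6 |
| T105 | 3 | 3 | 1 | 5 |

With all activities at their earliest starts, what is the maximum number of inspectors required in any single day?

19

Early-start schedule: T100@1, T101@1, T102@1, T103@1, T104@1, T105@1.
Load per day: day 1: 19, day 2: 16, day 3: 13, day 4: 8, day 5: 0, day 6: 0, day 7: 0.
Peak is 19.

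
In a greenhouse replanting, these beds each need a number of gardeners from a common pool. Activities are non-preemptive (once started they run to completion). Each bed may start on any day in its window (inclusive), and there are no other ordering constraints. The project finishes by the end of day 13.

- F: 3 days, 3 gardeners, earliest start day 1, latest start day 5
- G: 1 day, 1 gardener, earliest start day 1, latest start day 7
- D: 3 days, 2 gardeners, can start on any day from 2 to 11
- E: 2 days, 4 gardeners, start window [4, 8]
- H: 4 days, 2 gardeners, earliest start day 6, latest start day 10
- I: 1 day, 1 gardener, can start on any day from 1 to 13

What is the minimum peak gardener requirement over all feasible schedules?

Early-start (F@1, G@1, D@2, E@4, H@6, I@1) gives peak 6: d1:5  d2:5  d3:5  d4:6  d5:4  d6:2  d7:2  d8:2  d9:2  d10:0  d11:0  d12:0  d13:0.
Shift D→4, E→7, H→9, I→2.
Schedule F@1, G@1, D@4, E@7, H@9, I@2: d1:4  d2:4  d3:3  d4:2  d5:2  d6:2  d7:4  d8:4  d9:2  d10:2  d11:2  d12:2  d13:0 — peak 4.

4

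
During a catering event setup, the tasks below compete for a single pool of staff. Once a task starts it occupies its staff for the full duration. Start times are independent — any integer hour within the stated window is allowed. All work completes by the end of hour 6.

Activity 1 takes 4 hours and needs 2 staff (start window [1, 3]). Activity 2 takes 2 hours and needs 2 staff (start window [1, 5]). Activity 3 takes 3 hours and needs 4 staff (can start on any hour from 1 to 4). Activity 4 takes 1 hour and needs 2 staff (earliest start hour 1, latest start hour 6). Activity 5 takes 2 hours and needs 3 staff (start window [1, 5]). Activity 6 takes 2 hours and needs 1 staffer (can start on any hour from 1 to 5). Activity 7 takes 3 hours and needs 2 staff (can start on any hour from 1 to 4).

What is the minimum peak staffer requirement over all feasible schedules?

7

Early-start (Activity 1@1, Activity 2@1, Activity 3@1, Activity 4@1, Activity 5@1, Activity 6@1, Activity 7@1) gives peak 16: h1:16  h2:14  h3:8  h4:2  h5:0  h6:0.
Shift Activity 3→4, Activity 4→3, Activity 5→5.
Schedule Activity 1@1, Activity 2@1, Activity 3@4, Activity 4@3, Activity 5@5, Activity 6@1, Activity 7@1: h1:7  h2:7  h3:6  h4:6  h5:7  h6:7 — peak 7.
Total staffer-hours = 40 over 6 hours ⇒ peak ≥ ⌈40/6⌉ = 7, so 7 is optimal.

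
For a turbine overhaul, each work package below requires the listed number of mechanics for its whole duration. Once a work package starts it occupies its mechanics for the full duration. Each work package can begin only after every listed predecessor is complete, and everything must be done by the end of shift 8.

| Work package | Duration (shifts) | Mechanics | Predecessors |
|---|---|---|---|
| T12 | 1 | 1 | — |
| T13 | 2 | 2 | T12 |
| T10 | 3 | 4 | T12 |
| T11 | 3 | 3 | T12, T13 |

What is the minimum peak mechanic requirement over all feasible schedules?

6

Early-start (T12@1, T13@2, T10@2, T11@4) gives peak 7: s1:1  s2:6  s3:6  s4:7  s5:3  s6:3  s7:0  s8:0.
Shift T11→5.
Schedule T12@1, T13@2, T10@2, T11@5: s1:1  s2:6  s3:6  s4:4  s5:3  s6:3  s7:3  s8:0 — peak 6.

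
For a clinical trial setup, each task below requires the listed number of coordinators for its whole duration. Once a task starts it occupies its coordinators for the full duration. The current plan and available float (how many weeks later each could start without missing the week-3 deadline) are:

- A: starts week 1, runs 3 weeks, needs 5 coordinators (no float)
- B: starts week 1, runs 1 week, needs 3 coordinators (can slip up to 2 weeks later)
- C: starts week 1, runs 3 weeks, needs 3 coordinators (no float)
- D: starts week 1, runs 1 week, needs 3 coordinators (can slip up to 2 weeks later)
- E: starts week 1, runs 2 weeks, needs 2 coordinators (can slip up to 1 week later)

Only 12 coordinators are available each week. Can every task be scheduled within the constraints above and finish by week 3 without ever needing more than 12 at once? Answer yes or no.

no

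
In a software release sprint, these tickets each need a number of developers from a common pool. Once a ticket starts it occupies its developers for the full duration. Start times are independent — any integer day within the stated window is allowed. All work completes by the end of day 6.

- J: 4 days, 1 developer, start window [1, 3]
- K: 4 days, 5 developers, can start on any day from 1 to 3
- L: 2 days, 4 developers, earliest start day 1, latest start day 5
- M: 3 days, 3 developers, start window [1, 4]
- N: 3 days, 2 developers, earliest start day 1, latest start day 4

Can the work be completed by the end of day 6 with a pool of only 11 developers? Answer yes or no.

Schedule J@1, K@1, L@5, M@1, N@4: d1:9  d2:9  d3:9  d4:8  d5:6  d6:6 — peak 9 ≤ 11.

yes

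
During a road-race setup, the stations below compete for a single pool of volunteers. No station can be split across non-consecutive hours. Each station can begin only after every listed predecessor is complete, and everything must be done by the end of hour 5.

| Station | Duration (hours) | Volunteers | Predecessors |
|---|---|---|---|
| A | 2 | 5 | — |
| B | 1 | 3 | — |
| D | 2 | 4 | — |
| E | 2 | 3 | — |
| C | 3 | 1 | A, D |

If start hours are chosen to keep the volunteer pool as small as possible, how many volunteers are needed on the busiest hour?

9

Early-start (A@1, B@1, D@1, E@1, C@3) gives peak 15: h1:15  h2:12  h3:1  h4:1  h5:1.
Shift B→3, E→3.
Schedule A@1, B@3, D@1, E@3, C@3: h1:9  h2:9  h3:7  h4:4  h5:1 — peak 9.
No arrangement of the 20 feasible schedules does better.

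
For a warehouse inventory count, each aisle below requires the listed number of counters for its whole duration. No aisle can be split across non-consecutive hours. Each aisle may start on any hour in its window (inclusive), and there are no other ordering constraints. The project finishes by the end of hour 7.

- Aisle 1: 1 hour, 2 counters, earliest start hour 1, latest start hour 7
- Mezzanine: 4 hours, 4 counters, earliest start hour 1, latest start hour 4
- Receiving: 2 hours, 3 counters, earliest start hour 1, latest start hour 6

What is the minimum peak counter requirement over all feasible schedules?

Early-start (Aisle 1@1, Mezzanine@1, Receiving@1) gives peak 9: h1:9  h2:7  h3:4  h4:4  h5:0  h6:0  h7:0.
Shift Mezzanine→2, Receiving→6.
Schedule Aisle 1@1, Mezzanine@2, Receiving@6: h1:2  h2:4  h3:4  h4:4  h5:4  h6:3  h7:3 — peak 4.
Total counter-hours = 24 over 7 hours ⇒ peak ≥ ⌈24/7⌉ = 4, so 4 is optimal.

4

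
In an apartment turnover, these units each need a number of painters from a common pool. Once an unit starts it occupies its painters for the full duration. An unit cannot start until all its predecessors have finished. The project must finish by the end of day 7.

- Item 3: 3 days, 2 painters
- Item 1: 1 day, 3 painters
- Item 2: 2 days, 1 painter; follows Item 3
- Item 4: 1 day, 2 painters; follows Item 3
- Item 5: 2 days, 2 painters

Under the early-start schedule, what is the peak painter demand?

7

Early-start schedule: Item 3@1, Item 1@1, Item 2@4, Item 4@4, Item 5@1.
Load per day: day 1: 7, day 2: 4, day 3: 2, day 4: 3, day 5: 1, day 6: 0, day 7: 0.
Peak is 7.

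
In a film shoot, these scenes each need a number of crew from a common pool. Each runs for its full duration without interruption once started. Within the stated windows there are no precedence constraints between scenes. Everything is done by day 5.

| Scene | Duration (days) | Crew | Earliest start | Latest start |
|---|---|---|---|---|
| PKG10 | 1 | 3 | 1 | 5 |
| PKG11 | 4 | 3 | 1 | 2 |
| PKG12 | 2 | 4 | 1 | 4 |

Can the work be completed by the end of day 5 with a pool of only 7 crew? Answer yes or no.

yes

Schedule PKG10@1, PKG11@1, PKG12@2: d1:6  d2:7  d3:7  d4:3  d5:0 — peak 7 ≤ 7.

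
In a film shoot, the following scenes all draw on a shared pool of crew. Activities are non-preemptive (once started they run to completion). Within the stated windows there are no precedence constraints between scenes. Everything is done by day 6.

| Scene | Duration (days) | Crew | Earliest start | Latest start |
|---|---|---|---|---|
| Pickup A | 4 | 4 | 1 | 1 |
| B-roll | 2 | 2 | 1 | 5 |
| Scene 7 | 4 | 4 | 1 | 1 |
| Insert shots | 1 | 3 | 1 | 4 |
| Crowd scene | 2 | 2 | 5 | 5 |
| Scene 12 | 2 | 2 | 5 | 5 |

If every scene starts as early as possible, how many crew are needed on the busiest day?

13

Early-start schedule: Pickup A@1, B-roll@1, Scene 7@1, Insert shots@1, Crowd scene@5, Scene 12@5.
Load per day: day 1: 13, day 2: 10, day 3: 8, day 4: 8, day 5: 4, day 6: 4.
Peak is 13.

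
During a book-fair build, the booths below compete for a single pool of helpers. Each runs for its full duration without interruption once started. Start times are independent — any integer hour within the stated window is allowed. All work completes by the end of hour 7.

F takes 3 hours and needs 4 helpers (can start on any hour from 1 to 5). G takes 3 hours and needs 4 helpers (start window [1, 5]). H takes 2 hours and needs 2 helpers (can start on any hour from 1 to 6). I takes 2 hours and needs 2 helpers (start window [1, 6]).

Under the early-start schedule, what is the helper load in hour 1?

At early start, hour 1 has: F, G, H, I.
Demand: 4 + 4 + 2 + 2 = 12.

12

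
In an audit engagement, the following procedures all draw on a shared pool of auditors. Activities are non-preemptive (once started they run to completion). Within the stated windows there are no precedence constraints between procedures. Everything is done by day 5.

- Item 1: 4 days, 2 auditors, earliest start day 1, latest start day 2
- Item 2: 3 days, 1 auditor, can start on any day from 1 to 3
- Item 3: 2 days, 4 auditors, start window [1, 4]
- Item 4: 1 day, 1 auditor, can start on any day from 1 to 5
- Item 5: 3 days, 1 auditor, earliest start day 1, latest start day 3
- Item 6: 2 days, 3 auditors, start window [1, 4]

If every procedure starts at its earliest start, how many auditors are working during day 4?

At early start, day 4 has: Item 1.
Demand: 2 = 2.

2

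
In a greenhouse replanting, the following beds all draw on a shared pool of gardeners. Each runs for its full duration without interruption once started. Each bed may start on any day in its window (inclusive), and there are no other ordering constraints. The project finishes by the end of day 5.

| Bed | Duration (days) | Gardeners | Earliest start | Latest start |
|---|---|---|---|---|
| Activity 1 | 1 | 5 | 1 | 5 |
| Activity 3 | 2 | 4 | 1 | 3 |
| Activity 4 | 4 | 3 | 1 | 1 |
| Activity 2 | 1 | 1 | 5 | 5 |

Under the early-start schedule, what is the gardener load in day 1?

At early start, day 1 has: Activity 1, Activity 3, Activity 4.
Demand: 5 + 4 + 3 = 12.

12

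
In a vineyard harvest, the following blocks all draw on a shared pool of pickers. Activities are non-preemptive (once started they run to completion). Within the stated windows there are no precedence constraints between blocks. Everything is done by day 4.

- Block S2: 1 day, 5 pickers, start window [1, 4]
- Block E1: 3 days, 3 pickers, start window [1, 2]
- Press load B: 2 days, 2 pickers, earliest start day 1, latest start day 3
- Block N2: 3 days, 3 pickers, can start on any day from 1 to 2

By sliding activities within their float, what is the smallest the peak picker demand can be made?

8

Early-start (Block S2@1, Block E1@1, Press load B@1, Block N2@1) gives peak 13: d1:13  d2:8  d3:6  d4:0.
Shift Press load B→2, Block N2→2.
Schedule Block S2@1, Block E1@1, Press load B@2, Block N2@2: d1:8  d2:8  d3:8  d4:3 — peak 8.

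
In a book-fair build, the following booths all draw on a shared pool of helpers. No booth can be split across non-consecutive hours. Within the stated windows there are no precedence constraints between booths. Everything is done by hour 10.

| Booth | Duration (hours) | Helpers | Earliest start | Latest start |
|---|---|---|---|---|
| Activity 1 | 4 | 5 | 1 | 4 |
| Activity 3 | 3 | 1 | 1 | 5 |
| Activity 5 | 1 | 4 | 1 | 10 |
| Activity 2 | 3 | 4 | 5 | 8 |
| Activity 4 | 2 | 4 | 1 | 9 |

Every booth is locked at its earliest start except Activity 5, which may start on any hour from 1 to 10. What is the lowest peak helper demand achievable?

10

Activity 5@1: h1:14  h2:10  h3:6  h4:5  h5:4  h6:4  h7:4  h8:0  h9:0  h10:0 → peak 14
Activity 5@2: h1:10  h2:14  h3:6  h4:5  h5:4  h6:4  h7:4  h8:0  h9:0  h10:0 → peak 14
Activity 5@3: h1:10  h2:10  h3:10  h4:5  h5:4  h6:4  h7:4  h8:0  h9:0  h10:0 → peak 10
Activity 5@4: h1:10  h2:10  h3:6  h4:9  h5:4  h6:4  h7:4  h8:0  h9:0  h10:0 → peak 10
Activity 5@5: h1:10  h2:10  h3:6  h4:5  h5:8  h6:4  h7:4  h8:0  h9:0  h10:0 → peak 10
Activity 5@6: h1:10  h2:10  h3:6  h4:5  h5:4  h6:8  h7:4  h8:0  h9:0  h10:0 → peak 10
Activity 5@7: h1:10  h2:10  h3:6  h4:5  h5:4  h6:4  h7:8  h8:0  h9:0  h10:0 → peak 10
Activity 5@8: h1:10  h2:10  h3:6  h4:5  h5:4  h6:4  h7:4  h8:4  h9:0  h10:0 → peak 10
Activity 5@9: h1:10  h2:10  h3:6  h4:5  h5:4  h6:4  h7:4  h8:0  h9:4  h10:0 → peak 10
Activity 5@10: h1:10  h2:10  h3:6  h4:5  h5:4  h6:4  h7:4  h8:0  h9:0  h10:4 → peak 10
Best is Activity 5@3, peak 10.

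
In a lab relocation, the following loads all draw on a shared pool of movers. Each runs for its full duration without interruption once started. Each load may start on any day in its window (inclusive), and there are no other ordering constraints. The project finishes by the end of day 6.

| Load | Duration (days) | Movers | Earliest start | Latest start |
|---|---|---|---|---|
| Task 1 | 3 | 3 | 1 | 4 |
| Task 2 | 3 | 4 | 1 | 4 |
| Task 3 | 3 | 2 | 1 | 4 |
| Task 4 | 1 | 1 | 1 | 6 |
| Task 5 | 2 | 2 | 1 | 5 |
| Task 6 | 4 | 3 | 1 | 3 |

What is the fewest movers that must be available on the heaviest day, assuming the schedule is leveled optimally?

Early-start (Task 1@1, Task 2@1, Task 3@1, Task 4@1, Task 5@1, Task 6@1) gives peak 15: d1:15  d2:14  d3:12  d4:3  d5:0  d6:0.
Shift Task 2→4, Task 6→3.
Schedule Task 1@1, Task 2@4, Task 3@1, Task 4@1, Task 5@1, Task 6@3: d1:8  d2:7  d3:8  d4:7  d5:7  d6:7 — peak 8.
Total mover-days = 44 over 6 days ⇒ peak ≥ ⌈44/6⌉ = 8, so 8 is optimal.

8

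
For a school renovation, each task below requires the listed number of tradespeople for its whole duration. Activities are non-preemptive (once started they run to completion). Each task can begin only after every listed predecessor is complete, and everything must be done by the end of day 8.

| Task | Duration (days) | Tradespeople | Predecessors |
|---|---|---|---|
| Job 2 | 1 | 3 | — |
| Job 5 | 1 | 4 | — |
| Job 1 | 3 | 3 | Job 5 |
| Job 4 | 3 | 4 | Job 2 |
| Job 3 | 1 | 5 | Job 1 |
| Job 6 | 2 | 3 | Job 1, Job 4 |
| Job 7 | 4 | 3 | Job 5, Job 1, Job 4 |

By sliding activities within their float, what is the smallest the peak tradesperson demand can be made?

Early-start (Job 2@1, Job 5@1, Job 1@2, Job 4@2, Job 3@5, Job 6@5, Job 7@5) gives peak 11: d1:7  d2:7  d3:7  d4:7  d5:11  d6:6  d7:3  d8:3.
Shift Job 6→6.
Schedule Job 2@1, Job 5@1, Job 1@2, Job 4@2, Job 3@5, Job 6@6, Job 7@5: d1:7  d2:7  d3:7  d4:7  d5:8  d6:6  d7:6  d8:3 — peak 8.
No arrangement of the 12 feasible schedules does better.

8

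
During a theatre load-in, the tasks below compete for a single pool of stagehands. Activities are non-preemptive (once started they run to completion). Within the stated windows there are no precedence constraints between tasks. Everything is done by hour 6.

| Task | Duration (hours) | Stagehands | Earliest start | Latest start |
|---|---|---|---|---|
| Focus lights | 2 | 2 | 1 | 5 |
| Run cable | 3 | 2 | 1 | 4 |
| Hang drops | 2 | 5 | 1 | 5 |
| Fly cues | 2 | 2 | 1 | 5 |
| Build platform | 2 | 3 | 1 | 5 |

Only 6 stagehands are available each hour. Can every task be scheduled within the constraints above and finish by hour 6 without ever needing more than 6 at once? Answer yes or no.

Schedule Focus lights@1, Run cable@1, Hang drops@5, Fly cues@1, Build platform@3: h1:6  h2:6  h3:5  h4:3  h5:5  h6:5 — peak 6 ≤ 6.

yes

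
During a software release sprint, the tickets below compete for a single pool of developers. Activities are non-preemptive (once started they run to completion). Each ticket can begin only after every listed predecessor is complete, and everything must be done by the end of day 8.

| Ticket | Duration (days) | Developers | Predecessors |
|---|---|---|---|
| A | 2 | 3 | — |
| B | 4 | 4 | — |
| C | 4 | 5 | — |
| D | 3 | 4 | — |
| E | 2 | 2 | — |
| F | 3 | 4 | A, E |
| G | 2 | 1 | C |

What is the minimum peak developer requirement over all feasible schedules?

Early-start (A@1, B@1, C@1, D@1, E@1, F@3, G@5) gives peak 18: d1:18  d2:18  d3:17  d4:13  d5:5  d6:1  d7:0  d8:0.
Shift B→5, D→3, F→6.
Schedule A@1, B@5, C@1, D@3, E@1, F@6, G@5: d1:10  d2:10  d3:9  d4:9  d5:9  d6:9  d7:8  d8:8 — peak 10.

10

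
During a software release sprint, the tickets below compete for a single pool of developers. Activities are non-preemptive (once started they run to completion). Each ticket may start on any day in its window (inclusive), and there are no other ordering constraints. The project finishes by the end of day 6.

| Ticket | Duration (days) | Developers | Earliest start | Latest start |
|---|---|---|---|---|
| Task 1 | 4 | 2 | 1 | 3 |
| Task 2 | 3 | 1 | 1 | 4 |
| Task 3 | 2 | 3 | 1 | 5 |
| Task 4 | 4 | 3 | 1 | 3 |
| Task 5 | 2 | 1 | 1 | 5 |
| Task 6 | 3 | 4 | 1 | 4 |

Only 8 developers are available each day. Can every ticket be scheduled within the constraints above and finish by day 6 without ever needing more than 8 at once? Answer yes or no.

no

The minimum achievable peak is 9; 8 < 9, so no feasible schedule stays within the cap.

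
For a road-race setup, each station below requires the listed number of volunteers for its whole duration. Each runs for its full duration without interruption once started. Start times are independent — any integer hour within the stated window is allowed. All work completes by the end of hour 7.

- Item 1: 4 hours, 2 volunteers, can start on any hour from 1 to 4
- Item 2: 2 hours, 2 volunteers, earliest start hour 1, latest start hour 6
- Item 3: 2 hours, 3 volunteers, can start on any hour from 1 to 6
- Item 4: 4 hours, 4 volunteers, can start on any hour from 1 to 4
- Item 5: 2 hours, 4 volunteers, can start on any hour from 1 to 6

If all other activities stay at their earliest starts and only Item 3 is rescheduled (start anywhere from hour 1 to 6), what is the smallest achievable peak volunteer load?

12

Item 3@1: h1:15  h2:15  h3:6  h4:6  h5:0  h6:0  h7:0 → peak 15
Item 3@2: h1:12  h2:15  h3:9  h4:6  h5:0  h6:0  h7:0 → peak 15
Item 3@3: h1:12  h2:12  h3:9  h4:9  h5:0  h6:0  h7:0 → peak 12
Item 3@4: h1:12  h2:12  h3:6  h4:9  h5:3  h6:0  h7:0 → peak 12
Item 3@5: h1:12  h2:12  h3:6  h4:6  h5:3  h6:3  h7:0 → peak 12
Item 3@6: h1:12  h2:12  h3:6  h4:6  h5:0  h6:3  h7:3 → peak 12
Best is Item 3@3, peak 12.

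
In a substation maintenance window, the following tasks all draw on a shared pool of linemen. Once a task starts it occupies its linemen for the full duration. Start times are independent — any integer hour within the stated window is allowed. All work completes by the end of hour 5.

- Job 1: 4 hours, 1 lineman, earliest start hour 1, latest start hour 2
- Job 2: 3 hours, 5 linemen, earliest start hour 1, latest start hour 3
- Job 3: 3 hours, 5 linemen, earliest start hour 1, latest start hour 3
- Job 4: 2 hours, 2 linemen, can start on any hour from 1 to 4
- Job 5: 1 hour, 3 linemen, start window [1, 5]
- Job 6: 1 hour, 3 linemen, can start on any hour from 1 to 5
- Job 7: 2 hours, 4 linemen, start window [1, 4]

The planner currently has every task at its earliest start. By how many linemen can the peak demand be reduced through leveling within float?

Early-start peak: h1:23  h2:17  h3:11  h4:1  h5:0 ⇒ 23.
Leveled (Job 1@1, Job 2@1, Job 3@1, Job 4@4, Job 5@4, Job 6@5, Job 7@4): h1:11  h2:11  h3:11  h4:10  h5:9 ⇒ 11.
Reduction 23 − 11 = 12.

12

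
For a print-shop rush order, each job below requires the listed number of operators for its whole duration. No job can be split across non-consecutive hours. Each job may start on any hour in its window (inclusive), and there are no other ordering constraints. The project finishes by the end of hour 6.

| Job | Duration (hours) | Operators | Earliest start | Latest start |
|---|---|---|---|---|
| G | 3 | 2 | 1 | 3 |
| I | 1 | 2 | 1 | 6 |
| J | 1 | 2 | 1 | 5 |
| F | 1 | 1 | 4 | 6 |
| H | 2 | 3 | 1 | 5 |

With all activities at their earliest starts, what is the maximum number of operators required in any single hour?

Early-start schedule: G@1, I@1, J@1, F@4, H@1.
Load per hour: hour 1: 9, hour 2: 5, hour 3: 2, hour 4: 1, hour 5: 0, hour 6: 0.
Peak is 9.

9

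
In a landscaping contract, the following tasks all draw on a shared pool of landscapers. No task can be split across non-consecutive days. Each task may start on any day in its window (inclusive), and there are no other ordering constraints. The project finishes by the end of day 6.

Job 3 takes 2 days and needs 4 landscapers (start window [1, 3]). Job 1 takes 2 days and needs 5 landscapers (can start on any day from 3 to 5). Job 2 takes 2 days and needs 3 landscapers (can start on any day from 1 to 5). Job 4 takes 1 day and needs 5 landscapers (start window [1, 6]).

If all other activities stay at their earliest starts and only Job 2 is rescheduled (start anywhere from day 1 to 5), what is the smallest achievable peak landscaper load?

9

Job 2@1: d1:12  d2:7  d3:5  d4:5  d5:0  d6:0 → peak 12
Job 2@2: d1:9  d2:7  d3:8  d4:5  d5:0  d6:0 → peak 9
Job 2@3: d1:9  d2:4  d3:8  d4:8  d5:0  d6:0 → peak 9
Job 2@4: d1:9  d2:4  d3:5  d4:8  d5:3  d6:0 → peak 9
Job 2@5: d1:9  d2:4  d3:5  d4:5  d5:3  d6:3 → peak 9
Best is Job 2@2, peak 9.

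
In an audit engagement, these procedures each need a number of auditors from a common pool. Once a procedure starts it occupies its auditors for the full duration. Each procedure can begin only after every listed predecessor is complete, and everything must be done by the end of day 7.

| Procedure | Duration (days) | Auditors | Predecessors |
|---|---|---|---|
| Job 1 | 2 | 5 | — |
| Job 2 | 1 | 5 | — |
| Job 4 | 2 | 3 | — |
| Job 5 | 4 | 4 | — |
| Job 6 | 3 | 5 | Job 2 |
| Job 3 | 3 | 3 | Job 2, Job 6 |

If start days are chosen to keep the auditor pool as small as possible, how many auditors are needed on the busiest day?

10

Early-start (Job 1@1, Job 2@1, Job 4@1, Job 5@1, Job 6@2, Job 3@5) gives peak 17: d1:17  d2:17  d3:9  d4:9  d5:3  d6:3  d7:3.
Shift Job 4→5, Job 5→3.
Schedule Job 1@1, Job 2@1, Job 4@5, Job 5@3, Job 6@2, Job 3@5: d1:10  d2:10  d3:9  d4:9  d5:10  d6:10  d7:3 — peak 10.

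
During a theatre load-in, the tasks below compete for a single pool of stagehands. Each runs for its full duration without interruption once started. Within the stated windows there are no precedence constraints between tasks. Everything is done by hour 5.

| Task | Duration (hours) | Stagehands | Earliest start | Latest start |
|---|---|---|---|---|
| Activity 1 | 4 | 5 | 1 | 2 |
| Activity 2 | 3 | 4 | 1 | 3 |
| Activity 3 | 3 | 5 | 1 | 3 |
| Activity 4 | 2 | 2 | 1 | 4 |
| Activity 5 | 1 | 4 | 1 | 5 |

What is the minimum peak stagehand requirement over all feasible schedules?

14

Early-start (Activity 1@1, Activity 2@1, Activity 3@1, Activity 4@1, Activity 5@1) gives peak 20: h1:20  h2:16  h3:14  h4:5  h5:0.
Shift Activity 4→4, Activity 5→4.
Schedule Activity 1@1, Activity 2@1, Activity 3@1, Activity 4@4, Activity 5@4: h1:14  h2:14  h3:14  h4:11  h5:2 — peak 14.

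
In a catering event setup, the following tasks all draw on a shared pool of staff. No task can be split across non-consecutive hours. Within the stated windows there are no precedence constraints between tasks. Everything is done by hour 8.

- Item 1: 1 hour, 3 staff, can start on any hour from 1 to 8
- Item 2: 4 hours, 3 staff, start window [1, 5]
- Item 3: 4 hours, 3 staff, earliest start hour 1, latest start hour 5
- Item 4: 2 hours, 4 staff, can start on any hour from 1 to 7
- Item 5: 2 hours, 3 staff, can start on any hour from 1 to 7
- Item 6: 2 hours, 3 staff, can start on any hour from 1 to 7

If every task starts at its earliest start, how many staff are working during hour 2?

At early start, hour 2 has: Item 2, Item 3, Item 4, Item 5, Item 6.
Demand: 3 + 3 + 4 + 3 + 3 = 16.

16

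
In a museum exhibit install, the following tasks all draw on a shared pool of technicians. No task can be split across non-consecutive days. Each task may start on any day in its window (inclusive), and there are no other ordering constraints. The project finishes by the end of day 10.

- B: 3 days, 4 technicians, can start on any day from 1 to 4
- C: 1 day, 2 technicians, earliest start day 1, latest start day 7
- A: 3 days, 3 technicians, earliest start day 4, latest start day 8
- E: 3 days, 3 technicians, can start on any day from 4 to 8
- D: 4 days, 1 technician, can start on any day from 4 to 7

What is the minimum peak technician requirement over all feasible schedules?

4

Early-start (B@1, C@1, A@4, E@4, D@4) gives peak 7: d1:6  d2:4  d3:4  d4:7  d5:7  d6:7  d7:1  d8:0  d9:0  d10:0.
Shift C→4, A→5, E→8.
Schedule B@1, C@4, A@5, E@8, D@4: d1:4  d2:4  d3:4  d4:3  d5:4  d6:4  d7:4  d8:3  d9:3  d10:3 — peak 4.
Total technician-days = 36 over 10 days ⇒ peak ≥ ⌈36/10⌉ = 4, so 4 is optimal.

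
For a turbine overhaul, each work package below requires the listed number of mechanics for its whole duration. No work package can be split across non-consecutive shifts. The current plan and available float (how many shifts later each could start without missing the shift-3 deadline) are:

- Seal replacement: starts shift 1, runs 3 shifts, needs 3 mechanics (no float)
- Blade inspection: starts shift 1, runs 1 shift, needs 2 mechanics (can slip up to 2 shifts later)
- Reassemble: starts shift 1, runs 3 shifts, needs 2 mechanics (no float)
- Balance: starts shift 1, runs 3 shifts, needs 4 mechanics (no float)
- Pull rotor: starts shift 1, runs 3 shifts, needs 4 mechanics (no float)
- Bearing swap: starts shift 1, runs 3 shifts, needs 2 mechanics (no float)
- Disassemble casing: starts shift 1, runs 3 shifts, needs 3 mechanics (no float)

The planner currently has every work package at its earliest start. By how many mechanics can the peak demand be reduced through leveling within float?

0

Early-start peak: s1:20  s2:18  s3:18 ⇒ 20.
Leveled (Seal replacement@1, Blade inspection@1, Reassemble@1, Balance@1, Pull rotor@1, Bearing swap@1, Disassemble casing@1): s1:20  s2:18  s3:18 ⇒ 20.
Reduction 20 − 20 = 0.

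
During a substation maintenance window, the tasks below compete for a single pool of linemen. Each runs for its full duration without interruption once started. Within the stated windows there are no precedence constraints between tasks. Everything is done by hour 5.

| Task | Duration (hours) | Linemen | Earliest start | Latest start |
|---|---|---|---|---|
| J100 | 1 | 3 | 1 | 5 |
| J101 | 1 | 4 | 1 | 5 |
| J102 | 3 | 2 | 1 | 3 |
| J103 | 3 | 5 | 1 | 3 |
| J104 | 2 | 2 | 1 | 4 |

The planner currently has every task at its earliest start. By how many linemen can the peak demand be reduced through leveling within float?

9

Early-start peak: h1:16  h2:9  h3:7  h4:0  h5:0 ⇒ 16.
Leveled (J100@1, J101@2, J102@1, J103@3, J104@4): h1:5  h2:6  h3:7  h4:7  h5:7 ⇒ 7.
Reduction 16 − 7 = 9.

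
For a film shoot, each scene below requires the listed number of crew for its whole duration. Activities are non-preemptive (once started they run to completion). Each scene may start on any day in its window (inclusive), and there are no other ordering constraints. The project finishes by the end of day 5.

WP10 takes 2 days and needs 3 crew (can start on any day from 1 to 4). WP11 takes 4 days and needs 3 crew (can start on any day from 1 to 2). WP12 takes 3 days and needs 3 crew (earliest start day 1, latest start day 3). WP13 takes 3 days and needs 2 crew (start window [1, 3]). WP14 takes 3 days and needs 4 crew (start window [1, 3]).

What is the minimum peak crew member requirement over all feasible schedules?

12

Early-start (WP10@1, WP11@1, WP12@1, WP13@1, WP14@1) gives peak 15: d1:15  d2:15  d3:12  d4:3  d5:0.
Shift WP14→3.
Schedule WP10@1, WP11@1, WP12@1, WP13@1, WP14@3: d1:11  d2:11  d3:12  d4:7  d5:4 — peak 12.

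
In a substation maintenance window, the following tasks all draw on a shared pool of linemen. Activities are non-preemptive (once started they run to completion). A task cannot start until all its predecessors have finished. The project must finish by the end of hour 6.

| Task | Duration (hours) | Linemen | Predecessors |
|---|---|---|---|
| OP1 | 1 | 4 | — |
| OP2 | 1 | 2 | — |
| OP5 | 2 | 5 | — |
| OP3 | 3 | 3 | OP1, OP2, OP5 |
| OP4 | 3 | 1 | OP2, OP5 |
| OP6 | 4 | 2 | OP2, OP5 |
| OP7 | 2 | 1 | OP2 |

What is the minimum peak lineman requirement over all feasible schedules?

Early-start (OP1@1, OP2@1, OP5@1, OP3@3, OP4@3, OP6@3, OP7@2) gives peak 11: h1:11  h2:6  h3:7  h4:6  h5:6  h6:2.
Shift OP1→3, OP3→4, OP7→4.
Schedule OP1@3, OP2@1, OP5@1, OP3@4, OP4@3, OP6@3, OP7@4: h1:7  h2:5  h3:7  h4:7  h5:7  h6:5 — peak 7.
Total lineman-hours = 38 over 6 hours ⇒ peak ≥ ⌈38/6⌉ = 7, so 7 is optimal.

7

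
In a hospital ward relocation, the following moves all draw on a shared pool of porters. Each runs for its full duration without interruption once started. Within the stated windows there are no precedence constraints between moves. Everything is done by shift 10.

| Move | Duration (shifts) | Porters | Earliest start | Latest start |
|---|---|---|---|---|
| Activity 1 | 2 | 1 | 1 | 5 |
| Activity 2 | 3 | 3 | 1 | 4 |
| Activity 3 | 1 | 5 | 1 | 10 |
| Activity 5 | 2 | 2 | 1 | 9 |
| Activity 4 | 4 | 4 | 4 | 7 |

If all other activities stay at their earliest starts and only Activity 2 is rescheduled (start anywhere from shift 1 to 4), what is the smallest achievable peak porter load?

Activity 2@1: s1:11  s2:6  s3:3  s4:4  s5:4  s6:4  s7:4  s8:0  s9:0  s10:0 → peak 11
Activity 2@2: s1:8  s2:6  s3:3  s4:7  s5:4  s6:4  s7:4  s8:0  s9:0  s10:0 → peak 8
Activity 2@3: s1:8  s2:3  s3:3  s4:7  s5:7  s6:4  s7:4  s8:0  s9:0  s10:0 → peak 8
Activity 2@4: s1:8  s2:3  s3:0  s4:7  s5:7  s6:7  s7:4  s8:0  s9:0  s10:0 → peak 8
Best is Activity 2@2, peak 8.

8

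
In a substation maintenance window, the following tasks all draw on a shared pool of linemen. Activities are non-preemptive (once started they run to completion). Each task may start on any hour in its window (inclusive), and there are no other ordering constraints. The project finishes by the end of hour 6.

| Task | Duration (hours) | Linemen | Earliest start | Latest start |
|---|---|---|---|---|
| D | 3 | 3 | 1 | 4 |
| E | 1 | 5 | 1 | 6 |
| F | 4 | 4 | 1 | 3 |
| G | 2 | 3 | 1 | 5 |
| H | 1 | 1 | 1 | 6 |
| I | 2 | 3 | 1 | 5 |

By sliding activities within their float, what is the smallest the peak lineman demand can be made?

8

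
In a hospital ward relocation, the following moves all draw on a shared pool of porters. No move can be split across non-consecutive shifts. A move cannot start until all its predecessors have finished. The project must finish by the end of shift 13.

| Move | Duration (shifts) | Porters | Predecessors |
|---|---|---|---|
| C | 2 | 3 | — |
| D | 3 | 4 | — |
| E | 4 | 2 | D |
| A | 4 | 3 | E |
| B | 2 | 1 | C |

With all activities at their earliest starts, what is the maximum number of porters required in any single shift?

Early-start schedule: C@1, D@1, E@4, A@8, B@3.
Load per shift: shift 1: 7, shift 2: 7, shift 3: 5, shift 4: 3, shift 5: 2, shift 6: 2, shift 7: 2, shift 8: 3, shift 9: 3, shift 10: 3, shift 11: 3, shift 12: 0, shift 13: 0.
Peak is 7.

7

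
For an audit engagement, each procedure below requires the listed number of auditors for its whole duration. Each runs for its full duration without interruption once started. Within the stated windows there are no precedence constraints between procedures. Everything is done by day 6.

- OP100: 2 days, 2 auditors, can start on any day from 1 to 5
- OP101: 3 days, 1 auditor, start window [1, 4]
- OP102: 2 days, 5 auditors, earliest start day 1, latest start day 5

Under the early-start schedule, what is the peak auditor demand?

Early-start schedule: OP100@1, OP101@1, OP102@1.
Load per day: day 1: 8, day 2: 8, day 3: 1, day 4: 0, day 5: 0, day 6: 0.
Peak is 8.

8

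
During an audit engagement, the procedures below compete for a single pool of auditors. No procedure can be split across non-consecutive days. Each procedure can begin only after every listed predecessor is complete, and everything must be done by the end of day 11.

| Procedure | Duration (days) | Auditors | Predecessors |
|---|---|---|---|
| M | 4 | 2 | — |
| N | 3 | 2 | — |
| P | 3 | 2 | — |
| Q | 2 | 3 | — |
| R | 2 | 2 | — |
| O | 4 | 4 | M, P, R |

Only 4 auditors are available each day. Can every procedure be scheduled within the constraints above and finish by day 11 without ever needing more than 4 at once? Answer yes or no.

Total auditor-days = 46; over 11 days the average is 46/11 > 4, so some day must exceed 4.

no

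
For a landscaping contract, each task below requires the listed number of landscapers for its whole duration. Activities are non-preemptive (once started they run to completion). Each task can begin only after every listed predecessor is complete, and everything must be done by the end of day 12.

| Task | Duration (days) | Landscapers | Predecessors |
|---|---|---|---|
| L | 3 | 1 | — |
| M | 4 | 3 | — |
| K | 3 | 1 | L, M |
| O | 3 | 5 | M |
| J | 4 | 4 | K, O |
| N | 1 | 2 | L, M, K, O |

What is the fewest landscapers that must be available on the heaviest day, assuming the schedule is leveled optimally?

6

Schedule L@1, M@1, K@5, O@5, J@8, N@8: d1:4  d2:4  d3:4  d4:3  d5:6  d6:6  d7:6  d8:6  d9:4  d10:4  d11:4  d12:0 — peak 6.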